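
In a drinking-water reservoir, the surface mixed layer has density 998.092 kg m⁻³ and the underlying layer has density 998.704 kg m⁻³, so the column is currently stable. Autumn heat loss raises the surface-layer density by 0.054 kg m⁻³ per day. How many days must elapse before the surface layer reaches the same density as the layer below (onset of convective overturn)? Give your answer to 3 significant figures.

11.3 days

Density deficit of the surface layer: 998.704 − 998.092 = 0.612 kg m⁻³.
Required change = 0.612 / 0.054 = 11.3 days.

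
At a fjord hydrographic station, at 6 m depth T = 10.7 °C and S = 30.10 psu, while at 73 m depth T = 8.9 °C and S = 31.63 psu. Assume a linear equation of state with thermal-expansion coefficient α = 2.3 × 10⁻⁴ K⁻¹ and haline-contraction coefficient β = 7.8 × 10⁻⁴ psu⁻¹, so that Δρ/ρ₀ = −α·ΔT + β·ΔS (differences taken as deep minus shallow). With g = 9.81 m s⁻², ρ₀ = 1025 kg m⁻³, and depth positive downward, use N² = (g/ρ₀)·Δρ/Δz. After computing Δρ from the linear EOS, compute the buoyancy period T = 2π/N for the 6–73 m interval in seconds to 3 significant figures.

410 s

ΔT = -1.8 K, ΔS = +1.53 psu (deep − shallow).
Δρ/ρ₀ = −αΔT + βΔS = 4.14 × 10⁻⁴ + 1.1934 × 10⁻³ = 1.6074 × 10⁻³, so Δρ ≈ 1.648 kg m⁻³.
N² = (g/ρ₀)·Δρ/Δz = g·(Δρ/ρ₀)/Δz = 9.81 × 1.6074 × 10⁻³ / 67 = 2.3535 × 10⁻⁴ s⁻².
N = √(2.3535 × 10⁻⁴) = 0.015341 rad s⁻¹ → T = 2π/N = 409.57 s ≈ 410 s.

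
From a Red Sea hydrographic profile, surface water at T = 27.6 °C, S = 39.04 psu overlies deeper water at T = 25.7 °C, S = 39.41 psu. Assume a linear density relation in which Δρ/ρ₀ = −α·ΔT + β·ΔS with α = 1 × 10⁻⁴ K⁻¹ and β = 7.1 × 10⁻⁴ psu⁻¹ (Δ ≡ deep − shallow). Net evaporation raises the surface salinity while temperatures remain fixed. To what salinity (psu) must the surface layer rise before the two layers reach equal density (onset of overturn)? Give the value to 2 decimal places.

39.68 psu

Neutral buoyancy requires −α(T_deep − T_surf) + β(S_deep − S_surf′) = 0.
S_surf′ = S_deep − (α/β)·ΔT = 39.41 − (1 × 10⁻⁴/7.1 × 10⁻⁴)·(-1.9) = 39.6776 psu.
Increase required: 39.6776 − 39.04 = 0.6376 psu.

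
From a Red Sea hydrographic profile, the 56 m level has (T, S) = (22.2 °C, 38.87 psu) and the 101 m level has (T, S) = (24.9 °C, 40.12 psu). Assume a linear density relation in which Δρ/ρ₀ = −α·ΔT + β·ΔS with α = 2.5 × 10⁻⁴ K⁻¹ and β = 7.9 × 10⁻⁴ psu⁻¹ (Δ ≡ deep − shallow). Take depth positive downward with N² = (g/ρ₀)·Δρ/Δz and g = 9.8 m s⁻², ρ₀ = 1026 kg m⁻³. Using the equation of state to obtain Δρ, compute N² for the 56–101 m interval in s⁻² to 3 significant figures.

6.81 × 10⁻⁵ s⁻²

ΔT = +2.7 K, ΔS = +1.25 psu (deep − shallow).
Δρ/ρ₀ = −αΔT + βΔS = -6.75 × 10⁻⁴ + 9.875 × 10⁻⁴ = 3.125 × 10⁻⁴, so Δρ ≈ 0.3206 kg m⁻³.
N² = (g/ρ₀)·Δρ/Δz = g·(Δρ/ρ₀)/Δz = 9.8 × 3.125 × 10⁻⁴ / 45 = 6.8056 × 10⁻⁵ s⁻² ≈ 6.81 × 10⁻⁵ s⁻².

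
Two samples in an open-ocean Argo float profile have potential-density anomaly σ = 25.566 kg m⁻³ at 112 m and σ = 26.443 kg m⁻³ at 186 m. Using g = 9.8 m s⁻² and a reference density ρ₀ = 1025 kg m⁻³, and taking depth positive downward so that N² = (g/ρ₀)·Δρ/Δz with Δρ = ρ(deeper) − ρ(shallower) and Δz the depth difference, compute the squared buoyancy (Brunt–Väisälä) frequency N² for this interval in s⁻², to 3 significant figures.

1.13 × 10⁻⁴ s⁻²

Δρ = 1026.443 − 1025.566 = 0.877 kg m⁻³ over Δz = 186 − 112 = 74 m.
N² = (9.8/1025) × (0.877/74) = 1.1331 × 10⁻⁴ s⁻² ≈ 1.13 × 10⁻⁴ s⁻².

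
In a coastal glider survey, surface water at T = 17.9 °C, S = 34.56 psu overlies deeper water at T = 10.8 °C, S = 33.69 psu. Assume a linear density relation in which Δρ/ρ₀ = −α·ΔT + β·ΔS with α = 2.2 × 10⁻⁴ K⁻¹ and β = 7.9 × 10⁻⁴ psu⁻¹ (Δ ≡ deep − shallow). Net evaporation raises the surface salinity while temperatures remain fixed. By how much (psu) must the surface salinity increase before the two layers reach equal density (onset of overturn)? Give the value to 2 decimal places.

Neutral buoyancy requires −α(T_deep − T_surf) + β(S_deep − S_surf′) = 0.
S_surf′ = S_deep − (α/β)·ΔT = 33.69 − (2.2 × 10⁻⁴/7.9 × 10⁻⁴)·(-7.1) = 35.6672 psu.
Increase required: 35.6672 − 34.56 = 1.1072 psu.

1.11 psu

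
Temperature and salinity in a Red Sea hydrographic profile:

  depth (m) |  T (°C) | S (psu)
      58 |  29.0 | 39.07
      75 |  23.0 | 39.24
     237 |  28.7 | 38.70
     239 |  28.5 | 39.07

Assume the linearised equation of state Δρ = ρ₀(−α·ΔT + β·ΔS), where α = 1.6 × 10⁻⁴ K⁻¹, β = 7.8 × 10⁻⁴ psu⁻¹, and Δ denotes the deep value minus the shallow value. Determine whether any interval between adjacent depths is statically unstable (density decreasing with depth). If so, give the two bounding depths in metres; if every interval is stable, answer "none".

Evaluate Δρ/ρ₀ = −αΔT + βΔS across each adjacent pair:
  58–75 m: −αΔT+βΔS = −(1.6 × 10⁻⁴)(-6.0)+(7.8 × 10⁻⁴)(+0.17) = 1.1 × 10⁻³ → stable
  75–237 m: −αΔT+βΔS = −(1.6 × 10⁻⁴)(+5.7)+(7.8 × 10⁻⁴)(-0.54) = -1.3 × 10⁻³ → UNSTABLE
  237–239 m: −αΔT+βΔS = −(1.6 × 10⁻⁴)(-0.2)+(7.8 × 10⁻⁴)(+0.37) = 3.2 × 10⁻⁴ → stable
The 75–237 m interval has Δρ < 0: lighter water underlies denser water.

75–237 m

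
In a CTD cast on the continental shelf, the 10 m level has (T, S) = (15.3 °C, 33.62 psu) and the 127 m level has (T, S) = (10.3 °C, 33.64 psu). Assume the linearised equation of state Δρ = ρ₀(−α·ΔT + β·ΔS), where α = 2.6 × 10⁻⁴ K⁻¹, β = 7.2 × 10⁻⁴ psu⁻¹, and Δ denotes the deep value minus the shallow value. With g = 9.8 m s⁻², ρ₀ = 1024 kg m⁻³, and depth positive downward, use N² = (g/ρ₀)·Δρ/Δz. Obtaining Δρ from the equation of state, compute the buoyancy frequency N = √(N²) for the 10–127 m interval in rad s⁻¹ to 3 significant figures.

ΔT = -5.0 K, ΔS = +0.02 psu (deep − shallow).
Δρ/ρ₀ = −αΔT + βΔS = 1.30 × 10⁻³ + 1.44 × 10⁻⁵ = 1.3144 × 10⁻³, so Δρ ≈ 1.346 kg m⁻³.
N² = (g/ρ₀)·Δρ/Δz = g·(Δρ/ρ₀)/Δz = 9.8 × 1.3144 × 10⁻³ / 117 = 1.1010 × 10⁻⁴ s⁻².
N = √(1.1010 × 10⁻⁴) = 0.010493 rad s⁻¹ ≈ 0.0105 rad s⁻¹.

0.0105 rad s⁻¹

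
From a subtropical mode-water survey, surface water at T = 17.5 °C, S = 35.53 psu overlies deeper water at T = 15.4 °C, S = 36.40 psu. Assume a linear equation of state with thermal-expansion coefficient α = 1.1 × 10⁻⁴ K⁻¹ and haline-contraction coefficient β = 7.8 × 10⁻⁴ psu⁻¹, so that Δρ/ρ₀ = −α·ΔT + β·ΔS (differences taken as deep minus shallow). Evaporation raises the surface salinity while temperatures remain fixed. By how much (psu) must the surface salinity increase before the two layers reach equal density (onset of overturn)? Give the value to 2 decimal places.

Neutral buoyancy requires −α(T_deep − T_surf) + β(S_deep − S_surf′) = 0.
S_surf′ = S_deep − (α/β)·ΔT = 36.40 − (1.1 × 10⁻⁴/7.8 × 10⁻⁴)·(-2.1) = 36.6962 psu.
Increase required: 36.6962 − 35.53 = 1.1662 psu.

1.17 psu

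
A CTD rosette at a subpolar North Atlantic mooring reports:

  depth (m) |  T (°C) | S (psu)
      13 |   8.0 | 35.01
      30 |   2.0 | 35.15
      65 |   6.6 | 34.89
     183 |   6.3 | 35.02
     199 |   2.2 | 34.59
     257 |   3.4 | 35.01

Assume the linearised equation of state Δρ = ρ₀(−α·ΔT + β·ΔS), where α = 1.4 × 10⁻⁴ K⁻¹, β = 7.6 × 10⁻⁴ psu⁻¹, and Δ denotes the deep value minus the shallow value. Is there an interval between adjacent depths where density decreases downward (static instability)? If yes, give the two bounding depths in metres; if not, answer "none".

30–65 m

Evaluate Δρ/ρ₀ = −αΔT + βΔS across each adjacent pair:
  13–30 m: −αΔT+βΔS = −(1.4 × 10⁻⁴)(-6.0)+(7.6 × 10⁻⁴)(+0.14) = 9.5 × 10⁻⁴ → stable
  30–65 m: −αΔT+βΔS = −(1.4 × 10⁻⁴)(+4.6)+(7.6 × 10⁻⁴)(-0.26) = -8.4 × 10⁻⁴ → UNSTABLE
  65–183 m: −αΔT+βΔS = −(1.4 × 10⁻⁴)(-0.3)+(7.6 × 10⁻⁴)(+0.13) = 1.4 × 10⁻⁴ → stable
  183–199 m: −αΔT+βΔS = −(1.4 × 10⁻⁴)(-4.1)+(7.6 × 10⁻⁴)(-0.43) = 2.5 × 10⁻⁴ → stable
  199–257 m: −αΔT+βΔS = −(1.4 × 10⁻⁴)(+1.2)+(7.6 × 10⁻⁴)(+0.42) = 1.5 × 10⁻⁴ → stable
The 30–65 m interval has Δρ < 0: lighter water underlies denser water.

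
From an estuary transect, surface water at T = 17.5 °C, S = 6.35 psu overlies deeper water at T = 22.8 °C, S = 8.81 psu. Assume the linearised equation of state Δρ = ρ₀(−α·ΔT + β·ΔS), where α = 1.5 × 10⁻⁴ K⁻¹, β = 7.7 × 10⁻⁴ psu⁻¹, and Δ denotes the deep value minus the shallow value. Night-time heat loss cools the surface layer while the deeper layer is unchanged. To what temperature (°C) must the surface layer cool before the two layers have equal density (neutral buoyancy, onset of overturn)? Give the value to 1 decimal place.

Neutral buoyancy requires Δρ = 0, i.e. −α(T_deep − T_surf′) + β(S_deep − S_surf) = 0.
T_surf′ = T_deep − (β/α)·ΔS = 22.8 − (7.7 × 10⁻⁴/1.5 × 10⁻⁴)·(+2.46) = 10.172 °C.
Cooling required: 17.5 − (10.172) = 7.328 °C.

10.2 °C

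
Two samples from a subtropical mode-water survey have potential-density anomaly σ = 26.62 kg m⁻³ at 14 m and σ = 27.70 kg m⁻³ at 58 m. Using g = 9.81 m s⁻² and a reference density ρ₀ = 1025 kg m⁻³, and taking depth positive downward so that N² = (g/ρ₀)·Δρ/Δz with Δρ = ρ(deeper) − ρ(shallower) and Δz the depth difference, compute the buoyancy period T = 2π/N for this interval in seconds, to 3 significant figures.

Δρ = 1027.70 − 1026.62 = 1.08 kg m⁻³ over Δz = 58 − 14 = 44 m.
N² = (9.81/1025) × (1.08/44) = 2.3492 × 10⁻⁴ s⁻².
N = √(2.3492 × 10⁻⁴) = 0.015327 rad s⁻¹, so T = 2π/N = 409.94 s ≈ 410 s.

410 s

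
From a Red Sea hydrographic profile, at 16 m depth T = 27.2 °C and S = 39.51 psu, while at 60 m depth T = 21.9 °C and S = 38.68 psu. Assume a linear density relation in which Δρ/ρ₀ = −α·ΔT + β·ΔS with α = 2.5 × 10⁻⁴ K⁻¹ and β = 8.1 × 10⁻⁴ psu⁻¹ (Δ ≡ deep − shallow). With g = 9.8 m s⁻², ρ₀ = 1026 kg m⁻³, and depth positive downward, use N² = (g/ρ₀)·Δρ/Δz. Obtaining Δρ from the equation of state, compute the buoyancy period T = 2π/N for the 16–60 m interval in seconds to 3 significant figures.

ΔT = -5.3 K, ΔS = -0.83 psu (deep − shallow).
Δρ/ρ₀ = −αΔT + βΔS = 1.325 × 10⁻³ − 6.723 × 10⁻⁴ = 6.527 × 10⁻⁴, so Δρ ≈ 0.6697 kg m⁻³.
N² = (g/ρ₀)·Δρ/Δz = g·(Δρ/ρ₀)/Δz = 9.8 × 6.527 × 10⁻⁴ / 44 = 1.4537 × 10⁻⁴ s⁻².
N = √(1.4537 × 10⁻⁴) = 0.012057 rad s⁻¹ → T = 2π/N = 521.12 s ≈ 521 s.

521 s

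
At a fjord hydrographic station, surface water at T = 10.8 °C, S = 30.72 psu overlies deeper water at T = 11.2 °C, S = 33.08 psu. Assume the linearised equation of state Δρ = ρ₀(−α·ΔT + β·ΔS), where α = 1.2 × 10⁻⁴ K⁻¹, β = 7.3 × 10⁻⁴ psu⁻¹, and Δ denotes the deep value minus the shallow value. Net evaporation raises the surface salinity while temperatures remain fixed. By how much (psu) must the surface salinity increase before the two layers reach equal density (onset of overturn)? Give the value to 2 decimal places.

Neutral buoyancy requires −α(T_deep − T_surf) + β(S_deep − S_surf′) = 0.
S_surf′ = S_deep − (α/β)·ΔT = 33.08 − (1.2 × 10⁻⁴/7.3 × 10⁻⁴)·(+0.4) = 33.0142 psu.
Increase required: 33.0142 − 30.72 = 2.2942 psu.

2.29 psu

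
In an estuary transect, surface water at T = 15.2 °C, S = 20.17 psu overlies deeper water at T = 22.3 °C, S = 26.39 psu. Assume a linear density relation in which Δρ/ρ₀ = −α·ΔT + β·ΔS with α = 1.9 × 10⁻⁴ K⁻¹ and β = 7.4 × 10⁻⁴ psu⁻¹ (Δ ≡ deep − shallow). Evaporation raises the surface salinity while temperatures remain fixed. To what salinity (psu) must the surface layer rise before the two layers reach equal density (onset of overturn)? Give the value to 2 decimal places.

24.57 psu

Neutral buoyancy requires −α(T_deep − T_surf) + β(S_deep − S_surf′) = 0.
S_surf′ = S_deep − (α/β)·ΔT = 26.39 − (1.9 × 10⁻⁴/7.4 × 10⁻⁴)·(+7.1) = 24.5670 psu.
Increase required: 24.5670 − 20.17 = 4.3970 psu.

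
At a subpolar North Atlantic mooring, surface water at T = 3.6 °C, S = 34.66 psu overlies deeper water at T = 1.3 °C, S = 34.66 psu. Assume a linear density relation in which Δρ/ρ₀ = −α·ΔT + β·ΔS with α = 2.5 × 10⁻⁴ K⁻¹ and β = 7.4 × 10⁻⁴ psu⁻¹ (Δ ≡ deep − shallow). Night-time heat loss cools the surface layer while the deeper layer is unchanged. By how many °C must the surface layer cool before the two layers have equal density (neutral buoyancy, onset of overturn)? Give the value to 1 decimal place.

Neutral buoyancy requires Δρ = 0, i.e. −α(T_deep − T_surf′) + β(S_deep − S_surf) = 0.
T_surf′ = T_deep − (β/α)·ΔS = 1.3 − (7.4 × 10⁻⁴/2.5 × 10⁻⁴)·(+0.00) = 1.300 °C.
Cooling required: 3.6 − (1.300) = 2.300 °C.

2.3 °C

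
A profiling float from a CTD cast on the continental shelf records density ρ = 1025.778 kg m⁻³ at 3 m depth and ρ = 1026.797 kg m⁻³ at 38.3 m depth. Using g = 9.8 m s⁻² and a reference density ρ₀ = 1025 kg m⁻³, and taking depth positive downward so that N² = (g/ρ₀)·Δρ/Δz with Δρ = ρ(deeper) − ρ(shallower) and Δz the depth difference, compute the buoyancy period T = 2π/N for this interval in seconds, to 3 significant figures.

378 s

Δρ = 1026.797 − 1025.778 = 1.019 kg m⁻³ over Δz = 38.3 − 3 = 35.3 m.
N² = (9.8/1025) × (1.019/35.3) = 2.7600 × 10⁻⁴ s⁻².
N = √(2.7600 × 10⁻⁴) = 0.016613 rad s⁻¹, so T = 2π/N = 378.21 s ≈ 378 s.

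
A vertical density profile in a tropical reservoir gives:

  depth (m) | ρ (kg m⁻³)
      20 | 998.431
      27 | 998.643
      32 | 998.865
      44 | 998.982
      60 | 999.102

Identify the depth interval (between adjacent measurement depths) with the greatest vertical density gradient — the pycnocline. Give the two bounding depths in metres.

27–32 m

Compute the density gradient over each adjacent pair:
  20–27 m: Δρ/Δz = 0.212/7 = 0.030 kg m⁻⁴
  27–32 m: Δρ/Δz = 0.222/5 = 0.044 kg m⁻⁴
  32–44 m: Δρ/Δz = 0.117/12 = 9.7 × 10⁻³ kg m⁻⁴
  44–60 m: Δρ/Δz = 0.120/16 = 7.5 × 10⁻³ kg m⁻⁴
The largest gradient is in the 27–32 m interval — the pycnocline.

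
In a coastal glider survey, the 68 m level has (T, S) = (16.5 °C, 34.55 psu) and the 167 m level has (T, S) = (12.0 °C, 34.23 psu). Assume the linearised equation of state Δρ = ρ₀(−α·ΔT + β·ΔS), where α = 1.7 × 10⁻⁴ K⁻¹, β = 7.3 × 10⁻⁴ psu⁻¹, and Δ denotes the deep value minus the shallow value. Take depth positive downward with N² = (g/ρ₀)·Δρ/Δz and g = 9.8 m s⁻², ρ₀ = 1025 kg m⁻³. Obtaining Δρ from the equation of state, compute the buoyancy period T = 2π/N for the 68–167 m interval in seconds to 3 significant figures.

ΔT = -4.5 K, ΔS = -0.32 psu (deep − shallow).
Δρ/ρ₀ = −αΔT + βΔS = 7.65 × 10⁻⁴ − 2.336 × 10⁻⁴ = 5.314 × 10⁻⁴, so Δρ ≈ 0.5447 kg m⁻³.
N² = (g/ρ₀)·Δρ/Δz = g·(Δρ/ρ₀)/Δz = 9.8 × 5.314 × 10⁻⁴ / 99 = 5.2603 × 10⁻⁵ s⁻².
N = √(5.2603 × 10⁻⁵) = 7.2528 × 10⁻³ rad s⁻¹ → T = 2π/N = 866.31 s ≈ 866 s.

866 s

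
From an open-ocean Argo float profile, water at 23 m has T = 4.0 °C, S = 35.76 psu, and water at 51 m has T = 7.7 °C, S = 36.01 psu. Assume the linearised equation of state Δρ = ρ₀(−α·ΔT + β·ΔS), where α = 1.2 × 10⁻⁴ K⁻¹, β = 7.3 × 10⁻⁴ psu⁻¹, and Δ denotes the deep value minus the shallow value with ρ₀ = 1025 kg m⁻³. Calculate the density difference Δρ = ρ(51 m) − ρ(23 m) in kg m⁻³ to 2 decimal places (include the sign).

ΔT = +3.7 K, ΔS = +0.25 psu (deep − shallow).
Δρ/ρ₀ = −(1.2 × 10⁻⁴)(+3.7) + (7.3 × 10⁻⁴)(+0.25) = -2.615 × 10⁻⁴.
Δρ = 1025 × (-2.615 × 10⁻⁴) = -0.27 kg m⁻³.
Negative Δρ: lighter below, statically unstable.

-0.27 kg m⁻³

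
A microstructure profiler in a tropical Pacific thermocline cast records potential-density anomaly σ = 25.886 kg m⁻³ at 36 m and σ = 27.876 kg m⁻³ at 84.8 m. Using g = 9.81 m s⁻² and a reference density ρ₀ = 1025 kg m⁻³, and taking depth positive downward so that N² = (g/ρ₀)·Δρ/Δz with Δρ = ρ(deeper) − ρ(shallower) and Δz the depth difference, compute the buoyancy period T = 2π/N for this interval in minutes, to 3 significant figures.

5.30 min

Δρ = 1027.876 − 1025.886 = 1.990 kg m⁻³ over Δz = 84.8 − 36 = 48.8 m.
N² = (9.81/1025) × (1.990/48.8) = 3.9028 × 10⁻⁴ s⁻².
N = √(3.9028 × 10⁻⁴) = 0.019756 rad s⁻¹, so T = 2π/N = 318.04 s = 5.3007 min ≈ 5.30 min.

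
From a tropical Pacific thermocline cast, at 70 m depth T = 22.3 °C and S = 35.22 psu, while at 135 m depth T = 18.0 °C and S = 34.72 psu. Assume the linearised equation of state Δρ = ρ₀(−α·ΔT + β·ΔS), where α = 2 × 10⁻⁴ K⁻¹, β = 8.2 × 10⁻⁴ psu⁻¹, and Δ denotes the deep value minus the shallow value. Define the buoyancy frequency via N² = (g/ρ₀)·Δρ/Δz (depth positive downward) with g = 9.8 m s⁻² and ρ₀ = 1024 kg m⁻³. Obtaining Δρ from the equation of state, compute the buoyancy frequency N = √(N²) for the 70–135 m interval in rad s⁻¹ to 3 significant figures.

ΔT = -4.3 K, ΔS = -0.50 psu (deep − shallow).
Δρ/ρ₀ = −αΔT + βΔS = 8.60 × 10⁻⁴ − 4.10 × 10⁻⁴ = 4.50 × 10⁻⁴, so Δρ ≈ 0.4608 kg m⁻³.
N² = (g/ρ₀)·Δρ/Δz = g·(Δρ/ρ₀)/Δz = 9.8 × 4.50 × 10⁻⁴ / 65 = 6.7846 × 10⁻⁵ s⁻².
N = √(6.7846 × 10⁻⁵) = 8.2369 × 10⁻³ rad s⁻¹ ≈ 8.24 × 10⁻³ rad s⁻¹.

8.24 × 10⁻³ rad s⁻¹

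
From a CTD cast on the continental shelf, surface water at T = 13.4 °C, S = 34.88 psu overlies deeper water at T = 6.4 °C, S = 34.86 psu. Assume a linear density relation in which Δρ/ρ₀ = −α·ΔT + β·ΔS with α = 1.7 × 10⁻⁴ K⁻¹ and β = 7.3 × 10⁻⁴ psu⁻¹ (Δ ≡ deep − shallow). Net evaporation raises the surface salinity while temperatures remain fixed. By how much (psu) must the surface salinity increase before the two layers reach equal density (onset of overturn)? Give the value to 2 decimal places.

Neutral buoyancy requires −α(T_deep − T_surf) + β(S_deep − S_surf′) = 0.
S_surf′ = S_deep − (α/β)·ΔT = 34.86 − (1.7 × 10⁻⁴/7.3 × 10⁻⁴)·(-7.0) = 36.4901 psu.
Increase required: 36.4901 − 34.88 = 1.6101 psu.

1.61 psu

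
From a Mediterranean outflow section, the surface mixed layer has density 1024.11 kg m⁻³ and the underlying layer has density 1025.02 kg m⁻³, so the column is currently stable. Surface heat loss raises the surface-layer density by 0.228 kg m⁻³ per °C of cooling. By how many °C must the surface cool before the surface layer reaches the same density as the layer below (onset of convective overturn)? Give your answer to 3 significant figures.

3.99 °C

Density deficit of the surface layer: 1025.02 − 1024.11 = 0.91 kg m⁻³.
Required change = 0.91 / 0.228 = 3.99 °C.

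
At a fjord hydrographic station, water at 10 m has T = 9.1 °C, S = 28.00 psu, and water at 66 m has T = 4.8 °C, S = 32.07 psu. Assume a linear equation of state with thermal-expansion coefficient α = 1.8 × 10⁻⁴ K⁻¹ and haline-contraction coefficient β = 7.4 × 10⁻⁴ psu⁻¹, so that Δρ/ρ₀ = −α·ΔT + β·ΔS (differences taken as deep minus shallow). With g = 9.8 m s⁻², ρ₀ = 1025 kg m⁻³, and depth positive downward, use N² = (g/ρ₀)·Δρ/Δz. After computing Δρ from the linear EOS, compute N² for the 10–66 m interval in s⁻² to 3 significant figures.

ΔT = -4.3 K, ΔS = +4.07 psu (deep − shallow).
Δρ/ρ₀ = −αΔT + βΔS = 7.74 × 10⁻⁴ + 3.0118 × 10⁻³ = 3.7858 × 10⁻³, so Δρ ≈ 3.880 kg m⁻³.
N² = (g/ρ₀)·Δρ/Δz = g·(Δρ/ρ₀)/Δz = 9.8 × 3.7858 × 10⁻³ / 56 = 6.6252 × 10⁻⁴ s⁻² ≈ 6.63 × 10⁻⁴ s⁻².

6.63 × 10⁻⁴ s⁻²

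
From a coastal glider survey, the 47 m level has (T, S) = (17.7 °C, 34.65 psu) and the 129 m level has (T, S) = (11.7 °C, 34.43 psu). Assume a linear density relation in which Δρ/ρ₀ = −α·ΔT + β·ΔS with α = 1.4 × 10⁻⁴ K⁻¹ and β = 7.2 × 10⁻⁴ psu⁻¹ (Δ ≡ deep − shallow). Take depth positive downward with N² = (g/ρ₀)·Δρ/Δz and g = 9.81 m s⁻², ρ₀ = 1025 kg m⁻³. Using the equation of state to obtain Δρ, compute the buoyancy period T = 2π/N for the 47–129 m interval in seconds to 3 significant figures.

ΔT = -6.0 K, ΔS = -0.22 psu (deep − shallow).
Δρ/ρ₀ = −αΔT + βΔS = 8.40 × 10⁻⁴ − 1.584 × 10⁻⁴ = 6.816 × 10⁻⁴, so Δρ ≈ 0.6986 kg m⁻³.
N² = (g/ρ₀)·Δρ/Δz = g·(Δρ/ρ₀)/Δz = 9.81 × 6.816 × 10⁻⁴ / 82 = 8.1543 × 10⁻⁵ s⁻².
N = √(8.1543 × 10⁻⁵) = 9.0301 × 10⁻³ rad s⁻¹ → T = 2π/N = 695.80 s ≈ 696 s.

696 s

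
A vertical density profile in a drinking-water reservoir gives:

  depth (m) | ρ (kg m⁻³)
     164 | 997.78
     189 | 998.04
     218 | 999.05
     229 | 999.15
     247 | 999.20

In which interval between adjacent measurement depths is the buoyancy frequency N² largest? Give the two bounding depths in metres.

189–218 m

Compute the density gradient over each adjacent pair:
  164–189 m: Δρ/Δz = 0.26/25 = 0.010 kg m⁻⁴
  189–218 m: Δρ/Δz = 1.01/29 = 0.035 kg m⁻⁴
  218–229 m: Δρ/Δz = 0.10/11 = 9.1 × 10⁻³ kg m⁻⁴
  229–247 m: Δρ/Δz = 0.05/18 = 2.8 × 10⁻³ kg m⁻⁴
The largest gradient is in the 189–218 m interval — the pycnocline.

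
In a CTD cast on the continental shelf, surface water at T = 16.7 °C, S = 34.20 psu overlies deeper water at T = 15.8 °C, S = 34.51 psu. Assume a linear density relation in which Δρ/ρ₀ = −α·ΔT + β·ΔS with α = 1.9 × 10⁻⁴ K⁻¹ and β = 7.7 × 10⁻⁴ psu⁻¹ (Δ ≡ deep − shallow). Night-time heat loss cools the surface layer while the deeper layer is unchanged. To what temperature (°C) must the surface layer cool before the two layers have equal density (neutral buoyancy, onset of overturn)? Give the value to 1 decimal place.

14.5 °C

Neutral buoyancy requires Δρ = 0, i.e. −α(T_deep − T_surf′) + β(S_deep − S_surf) = 0.
T_surf′ = T_deep − (β/α)·ΔS = 15.8 − (7.7 × 10⁻⁴/1.9 × 10⁻⁴)·(+0.31) = 14.544 °C.
Cooling required: 16.7 − (14.544) = 2.156 °C.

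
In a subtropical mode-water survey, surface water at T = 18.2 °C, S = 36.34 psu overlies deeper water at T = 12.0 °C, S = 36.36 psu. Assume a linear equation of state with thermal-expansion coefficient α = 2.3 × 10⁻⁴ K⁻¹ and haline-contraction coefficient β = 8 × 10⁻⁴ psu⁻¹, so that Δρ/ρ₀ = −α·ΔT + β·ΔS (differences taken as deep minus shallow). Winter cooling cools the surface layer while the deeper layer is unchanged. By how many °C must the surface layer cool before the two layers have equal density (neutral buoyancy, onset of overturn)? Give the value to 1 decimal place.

6.3 °C

Neutral buoyancy requires Δρ = 0, i.e. −α(T_deep − T_surf′) + β(S_deep − S_surf) = 0.
T_surf′ = T_deep − (β/α)·ΔS = 12.0 − (8 × 10⁻⁴/2.3 × 10⁻⁴)·(+0.02) = 11.930 °C.
Cooling required: 18.2 − (11.930) = 6.270 °C.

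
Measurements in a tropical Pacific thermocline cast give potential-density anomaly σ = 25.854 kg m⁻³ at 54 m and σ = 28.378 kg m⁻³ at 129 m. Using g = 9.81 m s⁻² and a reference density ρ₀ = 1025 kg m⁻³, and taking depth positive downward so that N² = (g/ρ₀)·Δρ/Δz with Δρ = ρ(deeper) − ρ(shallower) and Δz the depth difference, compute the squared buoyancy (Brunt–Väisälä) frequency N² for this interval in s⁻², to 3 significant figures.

Δρ = 1028.378 − 1025.854 = 2.524 kg m⁻³ over Δz = 129 − 54 = 75 m.
N² = (9.81/1025) × (2.524/75) = 3.2209 × 10⁻⁴ s⁻² ≈ 3.22 × 10⁻⁴ s⁻².

3.22 × 10⁻⁴ s⁻²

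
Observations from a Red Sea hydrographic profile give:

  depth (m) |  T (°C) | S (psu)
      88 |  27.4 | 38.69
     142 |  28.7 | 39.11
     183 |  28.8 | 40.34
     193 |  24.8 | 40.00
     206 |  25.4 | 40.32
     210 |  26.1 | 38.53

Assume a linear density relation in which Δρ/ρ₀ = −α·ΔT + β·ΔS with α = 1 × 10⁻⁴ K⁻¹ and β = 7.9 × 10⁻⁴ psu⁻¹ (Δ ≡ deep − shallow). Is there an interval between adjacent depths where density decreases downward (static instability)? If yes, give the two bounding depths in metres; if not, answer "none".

206–210 m

Evaluate Δρ/ρ₀ = −αΔT + βΔS across each adjacent pair:
  88–142 m: −αΔT+βΔS = −(1 × 10⁻⁴)(+1.3)+(7.9 × 10⁻⁴)(+0.42) = 2.0 × 10⁻⁴ → stable
  142–183 m: −αΔT+βΔS = −(1 × 10⁻⁴)(+0.1)+(7.9 × 10⁻⁴)(+1.23) = 9.6 × 10⁻⁴ → stable
  183–193 m: −αΔT+βΔS = −(1 × 10⁻⁴)(-4.0)+(7.9 × 10⁻⁴)(-0.34) = 1.3 × 10⁻⁴ → stable
  193–206 m: −αΔT+βΔS = −(1 × 10⁻⁴)(+0.6)+(7.9 × 10⁻⁴)(+0.32) = 1.9 × 10⁻⁴ → stable
  206–210 m: −αΔT+βΔS = −(1 × 10⁻⁴)(+0.7)+(7.9 × 10⁻⁴)(-1.79) = -1.5 × 10⁻³ → UNSTABLE
The 206–210 m interval has Δρ < 0: lighter water underlies denser water.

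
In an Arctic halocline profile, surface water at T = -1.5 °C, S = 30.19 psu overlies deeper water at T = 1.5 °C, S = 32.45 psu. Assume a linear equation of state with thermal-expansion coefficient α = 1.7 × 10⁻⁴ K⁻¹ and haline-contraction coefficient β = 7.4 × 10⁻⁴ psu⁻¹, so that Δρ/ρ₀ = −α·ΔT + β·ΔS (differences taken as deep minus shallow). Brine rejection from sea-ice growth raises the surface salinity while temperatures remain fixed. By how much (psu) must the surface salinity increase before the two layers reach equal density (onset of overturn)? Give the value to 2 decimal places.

1.57 psu

Neutral buoyancy requires −α(T_deep − T_surf) + β(S_deep − S_surf′) = 0.
S_surf′ = S_deep − (α/β)·ΔT = 32.45 − (1.7 × 10⁻⁴/7.4 × 10⁻⁴)·(+3.0) = 31.7608 psu.
Increase required: 31.7608 − 30.19 = 1.5708 psu.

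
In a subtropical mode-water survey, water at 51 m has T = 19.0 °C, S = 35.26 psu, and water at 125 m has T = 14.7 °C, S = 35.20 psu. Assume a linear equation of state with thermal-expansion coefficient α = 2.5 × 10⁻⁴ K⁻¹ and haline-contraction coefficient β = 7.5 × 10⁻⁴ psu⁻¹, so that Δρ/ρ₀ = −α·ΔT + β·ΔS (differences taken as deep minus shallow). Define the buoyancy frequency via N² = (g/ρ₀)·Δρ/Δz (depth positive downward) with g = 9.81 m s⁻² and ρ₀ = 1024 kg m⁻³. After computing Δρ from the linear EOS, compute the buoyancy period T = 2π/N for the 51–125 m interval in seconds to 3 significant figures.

538 s

ΔT = -4.3 K, ΔS = -0.06 psu (deep − shallow).
Δρ/ρ₀ = −αΔT + βΔS = 1.075 × 10⁻³ − 4.50 × 10⁻⁵ = 1.03 × 10⁻³, so Δρ ≈ 1.055 kg m⁻³.
N² = (g/ρ₀)·Δρ/Δz = g·(Δρ/ρ₀)/Δz = 9.81 × 1.03 × 10⁻³ / 74 = 1.3654 × 10⁻⁴ s⁻².
N = √(1.3654 × 10⁻⁴) = 0.011685 rad s⁻¹ → T = 2π/N = 537.71 s ≈ 538 s.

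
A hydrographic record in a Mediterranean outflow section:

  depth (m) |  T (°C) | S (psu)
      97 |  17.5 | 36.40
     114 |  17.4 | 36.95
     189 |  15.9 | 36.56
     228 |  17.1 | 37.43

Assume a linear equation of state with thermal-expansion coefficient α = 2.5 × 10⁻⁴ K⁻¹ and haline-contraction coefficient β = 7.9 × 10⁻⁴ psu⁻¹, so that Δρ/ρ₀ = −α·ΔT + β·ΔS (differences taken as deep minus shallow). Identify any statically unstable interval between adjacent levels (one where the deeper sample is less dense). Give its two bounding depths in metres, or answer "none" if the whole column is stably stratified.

none

Evaluate Δρ/ρ₀ = −αΔT + βΔS across each adjacent pair:
  97–114 m: −αΔT+βΔS = −(2.5 × 10⁻⁴)(-0.1)+(7.9 × 10⁻⁴)(+0.55) = 4.6 × 10⁻⁴ → stable
  114–189 m: −αΔT+βΔS = −(2.5 × 10⁻⁴)(-1.5)+(7.9 × 10⁻⁴)(-0.39) = 6.7 × 10⁻⁵ → stable
  189–228 m: −αΔT+βΔS = −(2.5 × 10⁻⁴)(+1.2)+(7.9 × 10⁻⁴)(+0.87) = 3.9 × 10⁻⁴ → stable
Every interval has Δρ > 0: the column is stably stratified throughout.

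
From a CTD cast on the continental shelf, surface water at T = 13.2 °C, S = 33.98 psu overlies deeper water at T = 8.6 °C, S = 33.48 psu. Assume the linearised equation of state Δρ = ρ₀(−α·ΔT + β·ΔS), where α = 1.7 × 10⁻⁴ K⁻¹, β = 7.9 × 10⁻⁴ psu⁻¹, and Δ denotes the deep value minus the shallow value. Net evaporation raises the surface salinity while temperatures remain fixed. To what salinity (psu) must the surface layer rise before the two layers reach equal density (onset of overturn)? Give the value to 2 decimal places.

Neutral buoyancy requires −α(T_deep − T_surf) + β(S_deep − S_surf′) = 0.
S_surf′ = S_deep − (α/β)·ΔT = 33.48 − (1.7 × 10⁻⁴/7.9 × 10⁻⁴)·(-4.6) = 34.4699 psu.
Increase required: 34.4699 − 33.98 = 0.4899 psu.

34.47 psu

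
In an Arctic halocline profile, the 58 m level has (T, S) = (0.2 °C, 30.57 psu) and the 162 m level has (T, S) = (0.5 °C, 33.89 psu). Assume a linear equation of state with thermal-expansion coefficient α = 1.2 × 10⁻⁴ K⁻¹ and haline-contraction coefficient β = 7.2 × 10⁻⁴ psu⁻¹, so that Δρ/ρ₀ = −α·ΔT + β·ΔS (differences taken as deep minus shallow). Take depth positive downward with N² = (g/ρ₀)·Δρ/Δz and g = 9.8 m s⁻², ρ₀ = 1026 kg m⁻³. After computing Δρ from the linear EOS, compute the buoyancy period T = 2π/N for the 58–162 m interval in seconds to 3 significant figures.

ΔT = +0.3 K, ΔS = +3.32 psu (deep − shallow).
Δρ/ρ₀ = −αΔT + βΔS = -3.60 × 10⁻⁵ + 2.3904 × 10⁻³ = 2.3544 × 10⁻³, so Δρ ≈ 2.416 kg m⁻³.
N² = (g/ρ₀)·Δρ/Δz = g·(Δρ/ρ₀)/Δz = 9.8 × 2.3544 × 10⁻³ / 104 = 2.2186 × 10⁻⁴ s⁻².
N = √(2.2186 × 10⁻⁴) = 0.014895 rad s⁻¹ → T = 2π/N = 421.83 s ≈ 422 s.

422 s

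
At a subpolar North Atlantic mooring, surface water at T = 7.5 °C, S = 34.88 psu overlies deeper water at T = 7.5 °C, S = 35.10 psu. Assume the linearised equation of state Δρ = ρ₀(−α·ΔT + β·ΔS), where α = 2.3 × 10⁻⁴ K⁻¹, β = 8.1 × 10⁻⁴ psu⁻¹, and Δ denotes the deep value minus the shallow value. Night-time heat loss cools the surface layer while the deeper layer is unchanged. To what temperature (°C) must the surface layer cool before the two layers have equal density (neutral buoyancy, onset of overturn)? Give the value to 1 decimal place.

Neutral buoyancy requires Δρ = 0, i.e. −α(T_deep − T_surf′) + β(S_deep − S_surf) = 0.
T_surf′ = T_deep − (β/α)·ΔS = 7.5 − (8.1 × 10⁻⁴/2.3 × 10⁻⁴)·(+0.22) = 6.725 °C.
Cooling required: 7.5 − (6.725) = 0.775 °C.

6.7 °C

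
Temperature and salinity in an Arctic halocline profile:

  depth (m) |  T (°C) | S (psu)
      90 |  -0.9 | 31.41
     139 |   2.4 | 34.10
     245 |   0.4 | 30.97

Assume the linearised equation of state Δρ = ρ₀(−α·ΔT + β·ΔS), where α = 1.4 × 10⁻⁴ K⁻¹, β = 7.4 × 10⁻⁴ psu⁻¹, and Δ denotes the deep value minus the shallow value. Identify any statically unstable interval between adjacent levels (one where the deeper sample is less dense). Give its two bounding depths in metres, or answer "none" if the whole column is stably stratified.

139–245 m

Evaluate Δρ/ρ₀ = −αΔT + βΔS across each adjacent pair:
  90–139 m: −αΔT+βΔS = −(1.4 × 10⁻⁴)(+3.3)+(7.4 × 10⁻⁴)(+2.69) = 1.5 × 10⁻³ → stable
  139–245 m: −αΔT+βΔS = −(1.4 × 10⁻⁴)(-2.0)+(7.4 × 10⁻⁴)(-3.13) = -2.0 × 10⁻³ → UNSTABLE
The 139–245 m interval has Δρ < 0: lighter water underlies denser water.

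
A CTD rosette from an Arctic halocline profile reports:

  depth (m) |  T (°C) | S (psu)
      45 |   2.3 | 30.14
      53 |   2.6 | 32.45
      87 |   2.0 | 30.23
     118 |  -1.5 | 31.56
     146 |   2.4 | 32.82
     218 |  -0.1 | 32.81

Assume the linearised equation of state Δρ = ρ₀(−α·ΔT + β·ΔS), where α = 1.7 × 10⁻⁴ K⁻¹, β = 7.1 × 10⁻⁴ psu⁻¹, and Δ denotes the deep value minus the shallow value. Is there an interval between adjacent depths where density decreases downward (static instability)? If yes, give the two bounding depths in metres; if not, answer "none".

Evaluate Δρ/ρ₀ = −αΔT + βΔS across each adjacent pair:
  45–53 m: −αΔT+βΔS = −(1.7 × 10⁻⁴)(+0.3)+(7.1 × 10⁻⁴)(+2.31) = 1.6 × 10⁻³ → stable
  53–87 m: −αΔT+βΔS = −(1.7 × 10⁻⁴)(-0.6)+(7.1 × 10⁻⁴)(-2.22) = -1.5 × 10⁻³ → UNSTABLE
  87–118 m: −αΔT+βΔS = −(1.7 × 10⁻⁴)(-3.5)+(7.1 × 10⁻⁴)(+1.33) = 1.5 × 10⁻³ → stable
  118–146 m: −αΔT+βΔS = −(1.7 × 10⁻⁴)(+3.9)+(7.1 × 10⁻⁴)(+1.26) = 2.3 × 10⁻⁴ → stable
  146–218 m: −αΔT+βΔS = −(1.7 × 10⁻⁴)(-2.5)+(7.1 × 10⁻⁴)(-0.01) = 4.2 × 10⁻⁴ → stable
The 53–87 m interval has Δρ < 0: lighter water underlies denser water.

53–87 m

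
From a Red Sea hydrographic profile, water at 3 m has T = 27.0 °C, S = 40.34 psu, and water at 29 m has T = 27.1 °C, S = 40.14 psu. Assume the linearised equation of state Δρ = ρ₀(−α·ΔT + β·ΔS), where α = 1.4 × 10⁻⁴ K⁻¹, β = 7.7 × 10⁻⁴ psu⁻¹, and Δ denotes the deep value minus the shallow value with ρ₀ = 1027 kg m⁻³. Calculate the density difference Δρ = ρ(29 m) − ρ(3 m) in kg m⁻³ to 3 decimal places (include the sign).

ΔT = +0.1 K, ΔS = -0.20 psu (deep − shallow).
Δρ/ρ₀ = −(1.4 × 10⁻⁴)(+0.1) + (7.7 × 10⁻⁴)(-0.20) = -1.68 × 10⁻⁴.
Δρ = 1027 × (-1.68 × 10⁻⁴) = -0.173 kg m⁻³.
Negative Δρ: lighter below, statically unstable.

-0.173 kg m⁻³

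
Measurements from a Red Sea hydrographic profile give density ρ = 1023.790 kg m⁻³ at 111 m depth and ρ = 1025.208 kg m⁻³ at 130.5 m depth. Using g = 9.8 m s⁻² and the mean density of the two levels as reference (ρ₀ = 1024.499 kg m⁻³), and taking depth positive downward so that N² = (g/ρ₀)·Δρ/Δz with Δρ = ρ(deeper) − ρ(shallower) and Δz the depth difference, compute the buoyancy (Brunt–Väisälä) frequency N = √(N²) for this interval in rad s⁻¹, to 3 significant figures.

0.0264 rad s⁻¹

Δρ = 1025.208 − 1023.790 = 1.418 kg m⁻³ over Δz = 130.5 − 111 = 19.5 m.
N² = (9.8/1024.499) × (1.418/19.5) = 6.9559 × 10⁻⁴ s⁻².
N = √(6.9559 × 10⁻⁴) = 0.026374 rad s⁻¹ ≈ 0.0264 rad s⁻¹.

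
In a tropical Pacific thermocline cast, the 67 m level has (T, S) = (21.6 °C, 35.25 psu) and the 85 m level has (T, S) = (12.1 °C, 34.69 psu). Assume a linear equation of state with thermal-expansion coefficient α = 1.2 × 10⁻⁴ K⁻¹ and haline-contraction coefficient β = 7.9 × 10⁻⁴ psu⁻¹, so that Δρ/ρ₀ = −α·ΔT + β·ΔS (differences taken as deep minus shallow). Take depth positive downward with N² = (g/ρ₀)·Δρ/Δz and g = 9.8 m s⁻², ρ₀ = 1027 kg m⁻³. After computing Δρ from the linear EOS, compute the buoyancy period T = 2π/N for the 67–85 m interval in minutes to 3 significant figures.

5.37 min

ΔT = -9.5 K, ΔS = -0.56 psu (deep − shallow).
Δρ/ρ₀ = −αΔT + βΔS = 1.14 × 10⁻³ − 4.424 × 10⁻⁴ = 6.976 × 10⁻⁴, so Δρ ≈ 0.7164 kg m⁻³.
N² = (g/ρ₀)·Δρ/Δz = g·(Δρ/ρ₀)/Δz = 9.8 × 6.976 × 10⁻⁴ / 18 = 3.7980 × 10⁻⁴ s⁻².
N = √(3.7980 × 10⁻⁴) = 0.019488 rad s⁻¹ → T = 2π/N = 322.41 s = 5.3735 min ≈ 5.37 min.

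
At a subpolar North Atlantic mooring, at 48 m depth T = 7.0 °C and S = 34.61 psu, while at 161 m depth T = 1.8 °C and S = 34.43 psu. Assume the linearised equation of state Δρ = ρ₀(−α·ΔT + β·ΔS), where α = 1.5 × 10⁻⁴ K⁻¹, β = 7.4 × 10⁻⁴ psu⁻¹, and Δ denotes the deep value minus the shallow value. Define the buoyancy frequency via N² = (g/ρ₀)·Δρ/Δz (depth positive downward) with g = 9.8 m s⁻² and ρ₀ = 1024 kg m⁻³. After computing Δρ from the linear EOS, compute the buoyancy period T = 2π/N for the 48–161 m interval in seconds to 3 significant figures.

ΔT = -5.2 K, ΔS = -0.18 psu (deep − shallow).
Δρ/ρ₀ = −αΔT + βΔS = 7.80 × 10⁻⁴ − 1.332 × 10⁻⁴ = 6.468 × 10⁻⁴, so Δρ ≈ 0.6623 kg m⁻³.
N² = (g/ρ₀)·Δρ/Δz = g·(Δρ/ρ₀)/Δz = 9.8 × 6.468 × 10⁻⁴ / 113 = 5.6094 × 10⁻⁵ s⁻².
N = √(5.6094 × 10⁻⁵) = 7.4896 × 10⁻³ rad s⁻¹ → T = 2π/N = 838.92 s ≈ 839 s.

839 s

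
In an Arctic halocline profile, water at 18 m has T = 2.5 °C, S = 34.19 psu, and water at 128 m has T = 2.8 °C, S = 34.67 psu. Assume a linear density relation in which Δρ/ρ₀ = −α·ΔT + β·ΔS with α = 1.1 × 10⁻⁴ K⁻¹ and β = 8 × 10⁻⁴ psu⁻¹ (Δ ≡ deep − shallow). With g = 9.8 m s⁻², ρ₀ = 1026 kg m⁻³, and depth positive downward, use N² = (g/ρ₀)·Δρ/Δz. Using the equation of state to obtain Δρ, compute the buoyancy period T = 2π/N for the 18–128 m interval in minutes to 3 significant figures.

18.7 min

ΔT = +0.3 K, ΔS = +0.48 psu (deep − shallow).
Δρ/ρ₀ = −αΔT + βΔS = -3.30 × 10⁻⁵ + 3.84 × 10⁻⁴ = 3.51 × 10⁻⁴, so Δρ ≈ 0.3601 kg m⁻³.
N² = (g/ρ₀)·Δρ/Δz = g·(Δρ/ρ₀)/Δz = 9.8 × 3.51 × 10⁻⁴ / 110 = 3.1271 × 10⁻⁵ s⁻².
N = √(3.1271 × 10⁻⁵) = 5.5920 × 10⁻³ rad s⁻¹ → T = 2π/N = 1.1236 × 10³ s = 18.727 min ≈ 18.7 min.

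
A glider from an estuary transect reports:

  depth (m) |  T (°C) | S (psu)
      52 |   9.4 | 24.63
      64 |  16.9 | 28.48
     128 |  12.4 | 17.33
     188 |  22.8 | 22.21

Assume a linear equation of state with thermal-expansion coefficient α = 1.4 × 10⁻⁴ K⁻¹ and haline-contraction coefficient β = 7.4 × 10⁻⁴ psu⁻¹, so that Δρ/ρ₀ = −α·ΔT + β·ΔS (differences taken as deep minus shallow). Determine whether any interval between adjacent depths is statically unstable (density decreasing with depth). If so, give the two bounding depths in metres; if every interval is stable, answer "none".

64–128 m

Evaluate Δρ/ρ₀ = −αΔT + βΔS across each adjacent pair:
  52–64 m: −αΔT+βΔS = −(1.4 × 10⁻⁴)(+7.5)+(7.4 × 10⁻⁴)(+3.85) = 1.8 × 10⁻³ → stable
  64–128 m: −αΔT+βΔS = −(1.4 × 10⁻⁴)(-4.5)+(7.4 × 10⁻⁴)(-11.15) = -7.6 × 10⁻³ → UNSTABLE
  128–188 m: −αΔT+βΔS = −(1.4 × 10⁻⁴)(+10.4)+(7.4 × 10⁻⁴)(+4.88) = 2.2 × 10⁻³ → stable
The 64–128 m interval has Δρ < 0: lighter water underlies denser water.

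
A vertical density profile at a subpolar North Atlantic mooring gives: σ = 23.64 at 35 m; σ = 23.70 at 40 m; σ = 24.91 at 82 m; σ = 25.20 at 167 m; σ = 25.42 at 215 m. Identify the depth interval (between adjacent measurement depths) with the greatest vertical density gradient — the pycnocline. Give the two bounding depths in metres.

40–82 m

Compute the density gradient over each adjacent pair:
  35–40 m: Δρ/Δz = 0.06/5 = 0.012 kg m⁻⁴
  40–82 m: Δρ/Δz = 1.21/42 = 0.029 kg m⁻⁴
  82–167 m: Δρ/Δz = 0.29/85 = 3.4 × 10⁻³ kg m⁻⁴
  167–215 m: Δρ/Δz = 0.22/48 = 4.6 × 10⁻³ kg m⁻⁴
The largest gradient is in the 40–82 m interval — the pycnocline.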